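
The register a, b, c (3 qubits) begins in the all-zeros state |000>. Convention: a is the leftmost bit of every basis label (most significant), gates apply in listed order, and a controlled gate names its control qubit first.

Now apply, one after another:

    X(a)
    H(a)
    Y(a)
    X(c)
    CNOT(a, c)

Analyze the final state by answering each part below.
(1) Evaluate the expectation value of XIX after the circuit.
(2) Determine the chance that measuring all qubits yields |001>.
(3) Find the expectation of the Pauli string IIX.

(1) The expectation value of XIX is 1.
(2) The probability of measuring |001> is 1/2.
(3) The observable IIX averages to 0.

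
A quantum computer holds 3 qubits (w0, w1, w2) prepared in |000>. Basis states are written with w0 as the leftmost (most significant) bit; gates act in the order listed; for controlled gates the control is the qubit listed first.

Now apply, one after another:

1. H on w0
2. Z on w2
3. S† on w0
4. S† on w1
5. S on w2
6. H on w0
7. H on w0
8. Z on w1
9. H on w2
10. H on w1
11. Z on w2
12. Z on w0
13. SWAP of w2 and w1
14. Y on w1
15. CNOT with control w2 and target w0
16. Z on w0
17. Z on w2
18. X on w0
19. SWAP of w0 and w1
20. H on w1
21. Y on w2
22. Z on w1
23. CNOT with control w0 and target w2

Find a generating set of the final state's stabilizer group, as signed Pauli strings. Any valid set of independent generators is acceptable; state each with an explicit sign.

One valid set of independent stabilizer generators is -XZI, -ZYZ, -IZX (any independent generating set of the same group is equally correct). Key observation: the block from step 6 through step 7 cancels to the identity and can be dropped.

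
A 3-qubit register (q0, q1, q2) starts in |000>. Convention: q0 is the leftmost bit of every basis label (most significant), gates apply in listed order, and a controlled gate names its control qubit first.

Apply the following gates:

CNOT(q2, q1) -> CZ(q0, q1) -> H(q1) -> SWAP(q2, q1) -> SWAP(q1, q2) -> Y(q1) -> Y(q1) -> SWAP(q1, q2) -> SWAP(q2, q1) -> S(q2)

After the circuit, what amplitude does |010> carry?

|010> carries amplitude sqrt(2)/2 in the final state. Key observation: steps 4-9 multiply out to the identity, so the circuit reduces to the remaining gates.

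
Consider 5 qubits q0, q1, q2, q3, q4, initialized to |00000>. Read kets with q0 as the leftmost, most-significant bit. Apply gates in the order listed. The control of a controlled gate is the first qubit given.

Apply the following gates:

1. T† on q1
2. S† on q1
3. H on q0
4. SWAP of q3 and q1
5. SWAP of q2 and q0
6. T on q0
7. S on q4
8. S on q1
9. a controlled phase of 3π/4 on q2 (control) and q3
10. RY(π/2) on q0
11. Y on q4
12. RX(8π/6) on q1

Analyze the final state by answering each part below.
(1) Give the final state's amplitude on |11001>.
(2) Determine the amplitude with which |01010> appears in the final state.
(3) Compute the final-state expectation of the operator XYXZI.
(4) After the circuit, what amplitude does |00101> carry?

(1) |11001> carries amplitude sqrt(3)/4 in the final state.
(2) The amplitude on |01010> is 0.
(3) The expectation value of XYXZI is sqrt(3)/2.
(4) The final state's coefficient on |00101> equals -I/4.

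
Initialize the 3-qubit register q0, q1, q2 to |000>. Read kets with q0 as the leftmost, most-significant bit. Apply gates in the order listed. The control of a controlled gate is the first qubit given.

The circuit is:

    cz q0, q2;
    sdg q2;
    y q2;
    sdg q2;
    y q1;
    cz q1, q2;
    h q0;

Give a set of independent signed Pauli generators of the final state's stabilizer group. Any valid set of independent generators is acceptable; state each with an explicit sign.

The final state is stabilized by the group generated by +XII, -IZI, -IIZ; other independent generating sets are equally valid.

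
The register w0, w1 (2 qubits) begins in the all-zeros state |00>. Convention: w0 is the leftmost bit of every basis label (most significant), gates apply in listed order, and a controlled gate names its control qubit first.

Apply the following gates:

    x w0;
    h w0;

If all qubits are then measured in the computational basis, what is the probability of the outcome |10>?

A full measurement returns |10> with probability 1/2.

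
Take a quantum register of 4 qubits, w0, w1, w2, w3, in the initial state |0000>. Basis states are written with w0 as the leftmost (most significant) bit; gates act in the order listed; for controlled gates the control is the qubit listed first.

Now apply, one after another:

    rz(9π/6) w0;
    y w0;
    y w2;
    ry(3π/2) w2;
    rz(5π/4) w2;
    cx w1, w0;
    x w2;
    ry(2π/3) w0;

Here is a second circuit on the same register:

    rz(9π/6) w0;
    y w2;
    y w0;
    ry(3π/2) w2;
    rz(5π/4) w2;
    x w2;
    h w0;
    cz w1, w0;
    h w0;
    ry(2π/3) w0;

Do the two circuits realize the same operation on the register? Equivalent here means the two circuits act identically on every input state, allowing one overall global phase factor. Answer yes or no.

Yes, they are equivalent — the unitaries differ by at most a global phase.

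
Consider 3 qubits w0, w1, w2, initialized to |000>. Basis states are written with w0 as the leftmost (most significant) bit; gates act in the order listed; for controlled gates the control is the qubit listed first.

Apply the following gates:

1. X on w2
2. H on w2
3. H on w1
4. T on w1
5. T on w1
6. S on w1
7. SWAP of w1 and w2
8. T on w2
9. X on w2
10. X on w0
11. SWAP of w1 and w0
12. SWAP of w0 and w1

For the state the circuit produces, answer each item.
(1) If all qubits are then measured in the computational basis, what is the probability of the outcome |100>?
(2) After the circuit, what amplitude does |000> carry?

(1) Outcome |100> occurs with probability 1/4.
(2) |000> carries amplitude 0 in the final state.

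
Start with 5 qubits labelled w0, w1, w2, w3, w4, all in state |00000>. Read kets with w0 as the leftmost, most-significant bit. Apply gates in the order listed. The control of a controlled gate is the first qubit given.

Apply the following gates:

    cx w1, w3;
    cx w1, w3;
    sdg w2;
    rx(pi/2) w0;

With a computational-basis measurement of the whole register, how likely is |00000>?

Outcome |00000> occurs with probability 1/2. Key observation: gates 1-2 undo each other exactly, leaving only the rest of the circuit to track.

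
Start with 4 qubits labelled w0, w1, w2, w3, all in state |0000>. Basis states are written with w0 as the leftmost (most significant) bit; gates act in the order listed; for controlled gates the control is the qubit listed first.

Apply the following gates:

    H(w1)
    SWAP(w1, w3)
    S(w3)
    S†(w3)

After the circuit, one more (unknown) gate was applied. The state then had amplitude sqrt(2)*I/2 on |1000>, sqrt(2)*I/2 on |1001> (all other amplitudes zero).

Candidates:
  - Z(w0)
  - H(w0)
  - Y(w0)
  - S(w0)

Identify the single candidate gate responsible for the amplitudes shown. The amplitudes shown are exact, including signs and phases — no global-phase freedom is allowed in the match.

The unique candidate consistent with the amplitudes is Y(w0).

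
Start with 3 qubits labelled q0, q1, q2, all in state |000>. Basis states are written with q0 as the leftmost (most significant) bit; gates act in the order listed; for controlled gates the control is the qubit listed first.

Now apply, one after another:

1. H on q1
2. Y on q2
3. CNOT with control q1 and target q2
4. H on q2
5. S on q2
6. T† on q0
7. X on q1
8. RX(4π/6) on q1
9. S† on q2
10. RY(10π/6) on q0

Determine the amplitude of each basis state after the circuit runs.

The resulting statevector has amplitude -3/8 - sqrt(3)*I/8 on |000>, 3/8 - sqrt(3)*I/8 on |001>, -3/8 - sqrt(3)*I/8 on |010>, -3/8 + sqrt(3)*I/8 on |011>, sqrt(3)/8 + I/8 on |100>, -sqrt(3)/8 + I/8 on |101>, sqrt(3)/8 + I/8 on |110>, sqrt(3)/8 - I/8 on |111>.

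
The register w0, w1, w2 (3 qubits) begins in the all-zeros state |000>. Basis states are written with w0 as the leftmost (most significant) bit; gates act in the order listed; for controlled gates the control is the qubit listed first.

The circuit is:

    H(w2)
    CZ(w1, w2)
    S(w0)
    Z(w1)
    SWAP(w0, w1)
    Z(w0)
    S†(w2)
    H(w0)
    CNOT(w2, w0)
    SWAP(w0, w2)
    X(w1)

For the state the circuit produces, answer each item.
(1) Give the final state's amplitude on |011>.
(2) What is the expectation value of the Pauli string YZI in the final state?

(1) |011> carries amplitude 1/2 in the final state.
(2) The expectation value of YZI is 1.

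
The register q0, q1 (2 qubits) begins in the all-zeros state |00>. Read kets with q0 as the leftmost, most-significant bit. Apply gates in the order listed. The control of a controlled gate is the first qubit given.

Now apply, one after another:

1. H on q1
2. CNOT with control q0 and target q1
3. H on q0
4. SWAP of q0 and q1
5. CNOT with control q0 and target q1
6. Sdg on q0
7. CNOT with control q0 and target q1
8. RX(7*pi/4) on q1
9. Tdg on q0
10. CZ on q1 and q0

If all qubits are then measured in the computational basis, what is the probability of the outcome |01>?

Outcome |01> occurs with probability 1/4.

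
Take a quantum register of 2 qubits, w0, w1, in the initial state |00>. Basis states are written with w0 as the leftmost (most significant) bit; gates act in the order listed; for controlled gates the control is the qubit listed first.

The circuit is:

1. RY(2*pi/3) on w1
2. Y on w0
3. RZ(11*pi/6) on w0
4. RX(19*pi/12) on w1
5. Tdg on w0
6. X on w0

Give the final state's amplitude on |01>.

|01> carries amplitude -sqrt(2 - sqrt(2))*exp(2*I*pi/3)/8 + 3*sqrt(2 - sqrt(2))*exp(I*pi/6)/8 + sqrt(3*sqrt(2) + 6)*exp(I*pi/6)/8 + sqrt(3*sqrt(2) + 6)*exp(2*I*pi/3)/8 in the final state.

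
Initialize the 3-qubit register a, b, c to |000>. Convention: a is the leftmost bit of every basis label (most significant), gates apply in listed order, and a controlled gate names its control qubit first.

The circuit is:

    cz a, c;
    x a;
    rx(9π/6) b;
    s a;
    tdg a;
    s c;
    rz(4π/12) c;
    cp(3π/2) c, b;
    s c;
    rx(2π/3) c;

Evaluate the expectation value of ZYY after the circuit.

In the final state, ZYY has expectation sqrt(3)/2.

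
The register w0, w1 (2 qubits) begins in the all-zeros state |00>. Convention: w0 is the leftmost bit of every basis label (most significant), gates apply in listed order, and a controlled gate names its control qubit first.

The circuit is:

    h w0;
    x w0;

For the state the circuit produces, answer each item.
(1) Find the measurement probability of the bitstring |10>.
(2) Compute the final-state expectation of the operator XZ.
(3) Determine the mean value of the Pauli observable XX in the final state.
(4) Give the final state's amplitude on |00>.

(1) A full measurement returns |10> with probability 1/2.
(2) The expectation value of XZ is 1.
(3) The expectation value of XX is 0.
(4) The amplitude on |00> is sqrt(2)/2.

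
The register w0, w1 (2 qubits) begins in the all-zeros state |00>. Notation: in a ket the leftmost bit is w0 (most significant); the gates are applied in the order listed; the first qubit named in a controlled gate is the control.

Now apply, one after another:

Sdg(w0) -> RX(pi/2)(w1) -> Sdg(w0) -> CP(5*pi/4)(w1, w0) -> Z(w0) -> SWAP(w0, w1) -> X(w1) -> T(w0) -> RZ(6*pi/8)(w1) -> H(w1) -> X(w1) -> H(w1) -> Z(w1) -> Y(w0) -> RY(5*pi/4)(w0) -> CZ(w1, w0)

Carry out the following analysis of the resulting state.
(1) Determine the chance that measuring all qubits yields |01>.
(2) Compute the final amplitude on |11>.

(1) A full measurement returns |01> with probability 1/4.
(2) The amplitude on |11> is sqrt(2)*(sqrt(sqrt(2) + 2) + sqrt(2 - sqrt(2))*exp(I*pi/4))*exp(5*I*pi/8)/4.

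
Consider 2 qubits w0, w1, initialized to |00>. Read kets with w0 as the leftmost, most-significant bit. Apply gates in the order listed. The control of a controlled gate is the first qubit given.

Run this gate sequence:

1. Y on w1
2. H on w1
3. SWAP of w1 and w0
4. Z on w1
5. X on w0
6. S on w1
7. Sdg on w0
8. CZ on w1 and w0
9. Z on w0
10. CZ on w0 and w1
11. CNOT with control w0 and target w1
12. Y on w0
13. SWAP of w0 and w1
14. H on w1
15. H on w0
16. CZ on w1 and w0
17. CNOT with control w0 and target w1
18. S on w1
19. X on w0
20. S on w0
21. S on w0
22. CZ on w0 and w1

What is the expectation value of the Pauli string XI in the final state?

The observable XI averages to -1.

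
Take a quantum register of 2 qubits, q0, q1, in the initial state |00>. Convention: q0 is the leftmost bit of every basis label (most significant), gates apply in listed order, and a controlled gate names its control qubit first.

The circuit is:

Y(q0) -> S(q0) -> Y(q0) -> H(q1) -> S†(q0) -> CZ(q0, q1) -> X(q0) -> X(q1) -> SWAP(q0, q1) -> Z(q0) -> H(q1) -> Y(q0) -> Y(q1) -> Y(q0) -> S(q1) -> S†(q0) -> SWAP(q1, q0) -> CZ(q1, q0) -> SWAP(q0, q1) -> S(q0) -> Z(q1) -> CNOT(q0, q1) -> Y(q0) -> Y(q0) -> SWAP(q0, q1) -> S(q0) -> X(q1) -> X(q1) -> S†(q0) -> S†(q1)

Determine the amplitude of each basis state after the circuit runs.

After the circuit, the state carries amplitude -1/2 on |00>, 1/2 on |01>, I/2 on |10>, -I/2 on |11>. Key observation: the block from step 26 through step 29 cancels to the identity and can be dropped.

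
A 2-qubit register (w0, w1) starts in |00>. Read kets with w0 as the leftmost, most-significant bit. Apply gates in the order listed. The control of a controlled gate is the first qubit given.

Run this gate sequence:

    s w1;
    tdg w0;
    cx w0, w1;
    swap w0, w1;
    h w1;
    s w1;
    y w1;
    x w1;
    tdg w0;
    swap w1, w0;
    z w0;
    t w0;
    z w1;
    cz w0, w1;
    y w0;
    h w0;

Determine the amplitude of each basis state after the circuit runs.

After the circuit, the state carries amplitude -1/2 + exp(3*I*pi/4)/2 on |00>, 0 on |01>, 1/2 + exp(3*I*pi/4)/2 on |10>, 0 on |11>.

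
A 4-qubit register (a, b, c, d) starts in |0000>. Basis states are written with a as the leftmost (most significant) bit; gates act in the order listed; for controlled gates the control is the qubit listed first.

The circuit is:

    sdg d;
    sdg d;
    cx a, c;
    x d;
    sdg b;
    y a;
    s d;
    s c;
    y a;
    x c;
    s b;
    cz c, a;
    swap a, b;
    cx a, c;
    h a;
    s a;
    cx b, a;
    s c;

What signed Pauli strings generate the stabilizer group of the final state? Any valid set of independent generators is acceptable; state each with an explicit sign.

One valid set of independent stabilizer generators is +YIII, +IZII, -IIZI, -IIIZ (any independent generating set of the same group is equally correct).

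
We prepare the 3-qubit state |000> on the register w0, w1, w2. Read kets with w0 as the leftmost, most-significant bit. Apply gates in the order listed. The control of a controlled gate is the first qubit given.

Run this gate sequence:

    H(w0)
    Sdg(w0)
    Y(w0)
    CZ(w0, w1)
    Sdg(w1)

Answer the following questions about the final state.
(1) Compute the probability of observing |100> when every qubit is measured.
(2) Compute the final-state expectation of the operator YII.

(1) A full measurement returns |100> with probability 1/2.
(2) The expectation value of YII is -1.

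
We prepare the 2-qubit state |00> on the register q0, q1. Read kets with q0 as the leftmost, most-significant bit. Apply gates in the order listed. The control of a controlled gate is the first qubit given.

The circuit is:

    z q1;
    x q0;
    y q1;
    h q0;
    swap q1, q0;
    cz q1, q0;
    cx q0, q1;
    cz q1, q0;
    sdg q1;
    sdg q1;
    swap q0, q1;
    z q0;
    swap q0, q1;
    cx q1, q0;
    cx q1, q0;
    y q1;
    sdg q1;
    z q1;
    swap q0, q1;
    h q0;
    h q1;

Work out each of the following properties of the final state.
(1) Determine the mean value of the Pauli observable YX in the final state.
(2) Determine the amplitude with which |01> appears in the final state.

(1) The expectation value of YX is 1.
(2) |01> carries amplitude sqrt(2)*(1 + I)/4 in the final state.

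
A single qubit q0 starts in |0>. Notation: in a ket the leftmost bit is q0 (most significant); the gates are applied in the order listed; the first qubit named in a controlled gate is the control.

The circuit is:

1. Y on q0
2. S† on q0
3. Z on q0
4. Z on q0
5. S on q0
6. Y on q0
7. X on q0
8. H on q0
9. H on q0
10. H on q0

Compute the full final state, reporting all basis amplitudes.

After the circuit, the state carries amplitude sqrt(2)/2 on |0>, -sqrt(2)/2 on |1>. Key observation: steps 1-6 multiply out to the identity, so the circuit reduces to the remaining gates.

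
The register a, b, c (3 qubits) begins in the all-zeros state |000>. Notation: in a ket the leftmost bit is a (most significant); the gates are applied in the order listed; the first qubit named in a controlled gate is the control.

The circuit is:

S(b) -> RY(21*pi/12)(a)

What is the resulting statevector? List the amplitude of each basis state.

After the circuit, the state carries amplitude -sqrt(sqrt(2) + 2)/2 on |000>, sqrt(2 - sqrt(2))/2 on |100>, and 0 on every other basis state.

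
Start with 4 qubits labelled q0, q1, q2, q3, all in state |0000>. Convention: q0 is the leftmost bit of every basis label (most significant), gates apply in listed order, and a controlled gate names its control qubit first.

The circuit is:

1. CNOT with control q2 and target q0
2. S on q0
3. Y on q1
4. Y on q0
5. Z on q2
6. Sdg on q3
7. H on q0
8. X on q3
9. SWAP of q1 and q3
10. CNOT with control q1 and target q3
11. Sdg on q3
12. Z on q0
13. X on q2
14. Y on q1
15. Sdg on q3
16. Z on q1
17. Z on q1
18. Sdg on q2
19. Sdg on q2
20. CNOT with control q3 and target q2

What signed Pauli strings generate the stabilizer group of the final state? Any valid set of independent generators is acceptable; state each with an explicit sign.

One valid set of independent stabilizer generators is +XIII, +IZII, -IIZI, +IIIZ (any independent generating set of the same group is equally correct).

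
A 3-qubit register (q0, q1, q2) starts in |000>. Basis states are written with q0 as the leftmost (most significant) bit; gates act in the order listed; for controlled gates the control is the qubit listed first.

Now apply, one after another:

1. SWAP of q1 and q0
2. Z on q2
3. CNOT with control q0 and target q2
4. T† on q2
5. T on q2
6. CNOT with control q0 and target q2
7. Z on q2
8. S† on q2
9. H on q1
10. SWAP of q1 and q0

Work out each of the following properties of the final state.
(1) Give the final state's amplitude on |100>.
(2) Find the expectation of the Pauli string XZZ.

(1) |100> carries amplitude sqrt(2)/2 in the final state. Key observation: the block from step 2 through step 7 cancels to the identity and can be dropped.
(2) The expectation value of XZZ is 1.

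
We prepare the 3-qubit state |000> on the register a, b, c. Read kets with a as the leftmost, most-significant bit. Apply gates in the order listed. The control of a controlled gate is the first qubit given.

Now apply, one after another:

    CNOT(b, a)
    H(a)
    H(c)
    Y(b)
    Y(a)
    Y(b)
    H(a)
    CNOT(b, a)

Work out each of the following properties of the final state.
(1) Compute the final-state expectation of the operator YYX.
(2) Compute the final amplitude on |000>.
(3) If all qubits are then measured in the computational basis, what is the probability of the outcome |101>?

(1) In the final state, YYX has expectation 0.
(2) |000> carries amplitude 0 in the final state.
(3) A full measurement returns |101> with probability 1/2.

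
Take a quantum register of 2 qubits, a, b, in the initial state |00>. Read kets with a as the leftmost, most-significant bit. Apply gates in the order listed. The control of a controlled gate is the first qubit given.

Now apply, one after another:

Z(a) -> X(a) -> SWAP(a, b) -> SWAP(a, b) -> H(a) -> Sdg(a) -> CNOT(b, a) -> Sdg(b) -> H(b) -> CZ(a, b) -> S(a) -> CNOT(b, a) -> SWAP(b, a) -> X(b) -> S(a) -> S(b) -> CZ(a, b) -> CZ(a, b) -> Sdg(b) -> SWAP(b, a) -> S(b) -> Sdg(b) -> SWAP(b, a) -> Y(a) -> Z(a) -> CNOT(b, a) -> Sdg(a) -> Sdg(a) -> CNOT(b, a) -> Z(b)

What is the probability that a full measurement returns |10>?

The probability of measuring |10> is 1/4.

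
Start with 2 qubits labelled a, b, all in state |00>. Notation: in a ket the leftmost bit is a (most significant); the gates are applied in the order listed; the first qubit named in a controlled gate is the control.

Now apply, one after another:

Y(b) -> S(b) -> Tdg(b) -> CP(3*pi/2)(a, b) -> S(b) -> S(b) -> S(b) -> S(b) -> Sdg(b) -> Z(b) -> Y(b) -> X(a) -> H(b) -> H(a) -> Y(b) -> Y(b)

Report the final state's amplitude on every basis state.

The resulting statevector has amplitude exp(3*I*pi/4)/2 on |00>, exp(3*I*pi/4)/2 on |01>, -exp(3*I*pi/4)/2 on |10>, -exp(3*I*pi/4)/2 on |11>. Key observation: the block from step 5 through step 8 cancels to the identity and can be dropped.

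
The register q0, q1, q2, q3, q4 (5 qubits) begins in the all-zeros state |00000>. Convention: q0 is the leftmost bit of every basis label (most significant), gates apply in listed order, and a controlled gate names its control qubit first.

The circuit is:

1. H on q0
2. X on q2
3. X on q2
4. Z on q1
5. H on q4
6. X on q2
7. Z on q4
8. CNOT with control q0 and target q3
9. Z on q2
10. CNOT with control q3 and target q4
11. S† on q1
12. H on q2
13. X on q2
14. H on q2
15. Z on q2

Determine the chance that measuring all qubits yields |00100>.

Outcome |00100> occurs with probability 1/4. Key observation: the block from step 12 through step 15 cancels to the identity and can be dropped.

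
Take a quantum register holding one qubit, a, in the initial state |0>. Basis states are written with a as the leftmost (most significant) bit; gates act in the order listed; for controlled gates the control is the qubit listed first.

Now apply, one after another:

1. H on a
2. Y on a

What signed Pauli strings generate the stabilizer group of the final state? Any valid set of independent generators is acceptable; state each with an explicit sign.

The final state is stabilized by the group generated by -X; other independent generating sets are equally valid.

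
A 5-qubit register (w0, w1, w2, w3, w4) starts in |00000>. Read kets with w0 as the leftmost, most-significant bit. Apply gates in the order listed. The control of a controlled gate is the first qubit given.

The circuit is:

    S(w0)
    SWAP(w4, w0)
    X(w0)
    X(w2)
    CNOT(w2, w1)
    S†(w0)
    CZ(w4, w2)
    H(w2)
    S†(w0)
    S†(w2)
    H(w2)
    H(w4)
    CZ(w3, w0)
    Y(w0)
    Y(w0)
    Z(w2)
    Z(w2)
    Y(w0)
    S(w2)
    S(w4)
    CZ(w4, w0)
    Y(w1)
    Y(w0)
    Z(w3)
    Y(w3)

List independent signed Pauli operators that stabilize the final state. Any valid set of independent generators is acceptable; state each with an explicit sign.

The final state is stabilized by the group generated by +IIXII, +IIIIY, -ZIIII, +IZIII, -IIIZI; other independent generating sets are equally valid.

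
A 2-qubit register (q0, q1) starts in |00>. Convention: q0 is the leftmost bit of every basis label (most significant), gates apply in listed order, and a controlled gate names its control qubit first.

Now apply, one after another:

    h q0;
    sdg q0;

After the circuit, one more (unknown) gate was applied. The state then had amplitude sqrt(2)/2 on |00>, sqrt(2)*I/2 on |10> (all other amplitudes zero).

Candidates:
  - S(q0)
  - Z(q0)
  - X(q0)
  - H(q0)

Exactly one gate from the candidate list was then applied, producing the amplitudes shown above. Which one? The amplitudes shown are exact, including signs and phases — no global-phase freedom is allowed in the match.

It was Z(q0) that produced the state shown.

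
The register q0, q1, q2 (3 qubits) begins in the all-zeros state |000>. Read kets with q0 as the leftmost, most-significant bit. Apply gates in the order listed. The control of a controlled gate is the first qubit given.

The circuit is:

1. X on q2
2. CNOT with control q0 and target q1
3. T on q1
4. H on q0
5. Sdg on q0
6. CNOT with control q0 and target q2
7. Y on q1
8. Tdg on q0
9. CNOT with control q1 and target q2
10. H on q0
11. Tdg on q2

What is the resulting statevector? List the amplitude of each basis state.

The final amplitudes are 0 on |000>, 0 on |001>, I/2 on |010>, -I/2 on |011>, 0 on |100>, 0 on |101>, I/2 on |110>, I/2 on |111>.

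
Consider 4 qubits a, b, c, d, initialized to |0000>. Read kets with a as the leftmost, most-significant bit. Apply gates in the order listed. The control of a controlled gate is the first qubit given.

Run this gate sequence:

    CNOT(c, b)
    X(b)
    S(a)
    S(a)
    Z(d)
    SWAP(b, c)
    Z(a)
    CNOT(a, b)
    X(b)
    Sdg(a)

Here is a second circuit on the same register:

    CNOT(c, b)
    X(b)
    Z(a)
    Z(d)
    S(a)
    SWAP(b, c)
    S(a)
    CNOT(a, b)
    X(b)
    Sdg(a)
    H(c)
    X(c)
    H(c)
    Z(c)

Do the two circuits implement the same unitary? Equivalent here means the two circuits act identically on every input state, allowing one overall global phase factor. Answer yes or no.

Yes, they are equivalent — the unitaries differ by at most a global phase.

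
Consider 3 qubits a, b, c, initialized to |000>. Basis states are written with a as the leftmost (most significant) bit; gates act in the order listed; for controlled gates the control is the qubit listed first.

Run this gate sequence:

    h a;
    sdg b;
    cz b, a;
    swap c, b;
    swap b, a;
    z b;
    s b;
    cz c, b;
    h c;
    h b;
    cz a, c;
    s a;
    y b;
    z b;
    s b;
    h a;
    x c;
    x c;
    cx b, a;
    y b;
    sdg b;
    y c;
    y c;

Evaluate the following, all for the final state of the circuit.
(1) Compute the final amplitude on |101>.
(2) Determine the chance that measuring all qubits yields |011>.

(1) |101> carries amplitude -1/4 - I/4 in the final state.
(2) The probability of measuring |011> is 1/8.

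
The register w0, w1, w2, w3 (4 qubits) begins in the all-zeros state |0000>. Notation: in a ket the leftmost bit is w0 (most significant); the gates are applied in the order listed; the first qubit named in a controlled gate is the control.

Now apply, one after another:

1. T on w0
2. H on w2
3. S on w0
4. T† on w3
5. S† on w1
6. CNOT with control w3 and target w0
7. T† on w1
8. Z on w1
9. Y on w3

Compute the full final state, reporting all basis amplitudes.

The final amplitudes are sqrt(2)*I/2 on |0001>, sqrt(2)*I/2 on |0011>, and 0 on every other basis state.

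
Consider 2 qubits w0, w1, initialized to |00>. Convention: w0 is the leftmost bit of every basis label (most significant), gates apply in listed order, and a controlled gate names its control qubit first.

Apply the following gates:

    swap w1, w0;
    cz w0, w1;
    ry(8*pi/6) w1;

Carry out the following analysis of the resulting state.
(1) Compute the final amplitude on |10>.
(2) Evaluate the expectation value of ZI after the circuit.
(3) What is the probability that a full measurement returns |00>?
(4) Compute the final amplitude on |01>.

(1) |10> carries amplitude 0 in the final state.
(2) In the final state, ZI has expectation 1.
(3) Outcome |00> occurs with probability 1/4.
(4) The amplitude on |01> is sqrt(3)/2.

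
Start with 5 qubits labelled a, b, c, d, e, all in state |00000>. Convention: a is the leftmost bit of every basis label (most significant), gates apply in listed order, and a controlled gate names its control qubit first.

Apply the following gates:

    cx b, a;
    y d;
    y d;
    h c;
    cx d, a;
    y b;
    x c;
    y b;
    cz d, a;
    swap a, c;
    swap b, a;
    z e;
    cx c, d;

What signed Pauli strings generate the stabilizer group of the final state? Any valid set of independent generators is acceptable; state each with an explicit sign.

One valid set of independent stabilizer generators is +IXIII, +ZIIII, +IIZII, +IIIZI, +IIIIZ (any independent generating set of the same group is equally correct).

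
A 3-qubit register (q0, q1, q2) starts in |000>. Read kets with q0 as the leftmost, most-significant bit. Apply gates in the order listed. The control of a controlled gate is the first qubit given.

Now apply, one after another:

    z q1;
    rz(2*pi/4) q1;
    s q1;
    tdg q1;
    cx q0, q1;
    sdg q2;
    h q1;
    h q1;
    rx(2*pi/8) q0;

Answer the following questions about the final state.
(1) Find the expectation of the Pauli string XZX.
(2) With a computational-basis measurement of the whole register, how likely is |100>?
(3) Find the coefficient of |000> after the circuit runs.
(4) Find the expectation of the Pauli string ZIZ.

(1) In the final state, XZX has expectation 0.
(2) The probability of measuring |100> is 1/2 - sqrt(2)/4.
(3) The amplitude on |000> is -sqrt(sqrt(2) + 2)*exp(3*I*pi/4)/2.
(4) The observable ZIZ averages to sqrt(2)/2.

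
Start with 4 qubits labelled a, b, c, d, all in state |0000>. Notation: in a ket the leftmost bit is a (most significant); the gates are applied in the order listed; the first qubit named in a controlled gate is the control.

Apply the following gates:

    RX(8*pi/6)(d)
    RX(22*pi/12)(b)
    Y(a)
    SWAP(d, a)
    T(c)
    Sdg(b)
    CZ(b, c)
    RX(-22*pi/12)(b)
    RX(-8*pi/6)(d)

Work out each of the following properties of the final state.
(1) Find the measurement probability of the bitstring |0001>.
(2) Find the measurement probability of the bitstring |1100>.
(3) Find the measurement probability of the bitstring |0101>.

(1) Outcome |0001> occurs with probability 7/128.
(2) The probability of measuring |1100> is 9/128.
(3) A full measurement returns |0101> with probability 1/128.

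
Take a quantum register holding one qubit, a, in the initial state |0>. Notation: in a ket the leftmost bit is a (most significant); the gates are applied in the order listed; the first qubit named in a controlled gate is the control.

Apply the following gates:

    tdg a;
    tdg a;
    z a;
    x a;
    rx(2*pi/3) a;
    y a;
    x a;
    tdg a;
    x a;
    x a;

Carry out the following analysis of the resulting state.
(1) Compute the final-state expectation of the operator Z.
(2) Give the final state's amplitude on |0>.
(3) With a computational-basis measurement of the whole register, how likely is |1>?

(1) The observable Z averages to 1/2.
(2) The amplitude on |0> is sqrt(3)/2.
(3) A full measurement returns |1> with probability 1/4.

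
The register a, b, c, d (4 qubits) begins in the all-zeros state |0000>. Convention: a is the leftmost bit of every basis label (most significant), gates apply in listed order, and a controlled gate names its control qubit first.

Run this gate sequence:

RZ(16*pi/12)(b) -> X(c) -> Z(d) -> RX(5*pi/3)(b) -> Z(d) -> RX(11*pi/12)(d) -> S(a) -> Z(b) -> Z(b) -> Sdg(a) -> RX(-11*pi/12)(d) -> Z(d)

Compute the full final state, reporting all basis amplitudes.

The final amplitudes are sqrt(3)*exp(I*pi/3)/2 on |0010>, exp(5*I*pi/6)/2 on |0110>, and 0 on every other basis state. Key observation: gates 5-12 undo each other exactly, leaving only the rest of the circuit to track.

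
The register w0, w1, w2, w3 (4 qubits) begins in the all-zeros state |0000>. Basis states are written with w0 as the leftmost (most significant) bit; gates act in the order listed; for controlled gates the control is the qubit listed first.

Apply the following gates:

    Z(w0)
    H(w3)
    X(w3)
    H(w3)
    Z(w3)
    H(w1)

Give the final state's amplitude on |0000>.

The amplitude on |0000> is sqrt(2)/2. Key observation: gates 2-5 undo each other exactly, leaving only the rest of the circuit to track.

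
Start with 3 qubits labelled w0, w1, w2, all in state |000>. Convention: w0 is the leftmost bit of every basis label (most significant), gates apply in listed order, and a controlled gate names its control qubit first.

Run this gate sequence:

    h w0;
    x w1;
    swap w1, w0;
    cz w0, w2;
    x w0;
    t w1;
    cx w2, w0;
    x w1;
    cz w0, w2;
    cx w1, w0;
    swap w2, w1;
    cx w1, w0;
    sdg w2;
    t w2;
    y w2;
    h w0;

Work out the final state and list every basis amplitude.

The final amplitudes are -exp(I*pi/4)/2 on |000>, exp(3*I*pi/4)/2 on |001>, 0 on |010>, 0 on |011>, exp(I*pi/4)/2 on |100>, exp(3*I*pi/4)/2 on |101>, 0 on |110>, 0 on |111>.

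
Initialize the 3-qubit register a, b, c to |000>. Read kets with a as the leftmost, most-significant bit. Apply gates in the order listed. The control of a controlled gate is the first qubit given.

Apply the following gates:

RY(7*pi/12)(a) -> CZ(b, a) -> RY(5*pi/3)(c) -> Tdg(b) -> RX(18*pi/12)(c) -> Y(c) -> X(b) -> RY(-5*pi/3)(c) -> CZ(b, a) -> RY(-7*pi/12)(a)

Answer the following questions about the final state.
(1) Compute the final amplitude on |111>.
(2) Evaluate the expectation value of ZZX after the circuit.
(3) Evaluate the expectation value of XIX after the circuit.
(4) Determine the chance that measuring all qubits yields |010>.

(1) The final state's coefficient on |111> equals 3/8 + I/4 + sqrt(3)*(1 + 2*I)/8.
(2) The observable ZZX averages to 3/8.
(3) In the final state, XIX has expectation sqrt(3)/8.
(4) Outcome |010> occurs with probability 1/16 - sqrt(3)/32.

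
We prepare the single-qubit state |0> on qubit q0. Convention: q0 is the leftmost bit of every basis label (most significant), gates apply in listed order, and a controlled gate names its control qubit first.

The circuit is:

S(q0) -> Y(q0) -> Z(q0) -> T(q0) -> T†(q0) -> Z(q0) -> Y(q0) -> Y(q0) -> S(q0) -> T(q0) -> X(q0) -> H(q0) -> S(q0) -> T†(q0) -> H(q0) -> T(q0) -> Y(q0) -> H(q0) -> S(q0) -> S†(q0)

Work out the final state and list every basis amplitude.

The resulting statevector has amplitude 1/2 on |0>, sqrt(2)*(-2 + sqrt(2)*I)/4 on |1>.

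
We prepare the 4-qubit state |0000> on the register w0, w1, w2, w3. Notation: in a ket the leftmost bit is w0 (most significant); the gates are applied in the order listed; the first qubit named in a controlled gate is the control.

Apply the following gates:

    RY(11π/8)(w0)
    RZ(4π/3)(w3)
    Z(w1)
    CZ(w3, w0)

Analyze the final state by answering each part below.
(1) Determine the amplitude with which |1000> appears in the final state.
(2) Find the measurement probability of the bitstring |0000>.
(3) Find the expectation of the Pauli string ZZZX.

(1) The amplitude on |1000> is -exp(I*pi/3)*sin(5*pi/16).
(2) The probability of measuring |0000> is cos(5*pi/16)**2.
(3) The observable ZZZX averages to 0.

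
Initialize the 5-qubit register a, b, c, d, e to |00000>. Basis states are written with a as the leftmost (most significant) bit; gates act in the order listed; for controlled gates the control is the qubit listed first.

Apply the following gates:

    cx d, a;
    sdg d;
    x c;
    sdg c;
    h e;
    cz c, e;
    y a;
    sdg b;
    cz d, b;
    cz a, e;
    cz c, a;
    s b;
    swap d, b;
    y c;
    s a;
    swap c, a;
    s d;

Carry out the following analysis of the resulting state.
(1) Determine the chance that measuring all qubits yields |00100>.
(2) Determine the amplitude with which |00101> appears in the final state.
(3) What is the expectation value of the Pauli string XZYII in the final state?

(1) A full measurement returns |00100> with probability 1/2.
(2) The amplitude on |00101> is -sqrt(2)/2.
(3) The expectation value of XZYII is 0.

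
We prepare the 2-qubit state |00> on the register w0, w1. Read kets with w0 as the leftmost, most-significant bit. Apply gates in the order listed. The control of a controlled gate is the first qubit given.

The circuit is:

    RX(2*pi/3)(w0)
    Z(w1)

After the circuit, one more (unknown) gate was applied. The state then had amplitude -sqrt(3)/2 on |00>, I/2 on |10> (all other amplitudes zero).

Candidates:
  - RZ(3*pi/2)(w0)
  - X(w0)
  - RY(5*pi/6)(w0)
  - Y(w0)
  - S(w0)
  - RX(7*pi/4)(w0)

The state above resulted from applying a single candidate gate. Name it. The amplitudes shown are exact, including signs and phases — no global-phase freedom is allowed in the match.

It was Y(w0) that produced the state shown.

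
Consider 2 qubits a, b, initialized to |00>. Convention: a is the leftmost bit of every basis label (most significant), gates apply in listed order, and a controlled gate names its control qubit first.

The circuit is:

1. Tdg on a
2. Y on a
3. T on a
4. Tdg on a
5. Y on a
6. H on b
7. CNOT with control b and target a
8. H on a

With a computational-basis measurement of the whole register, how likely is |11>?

Outcome |11> occurs with probability 1/4.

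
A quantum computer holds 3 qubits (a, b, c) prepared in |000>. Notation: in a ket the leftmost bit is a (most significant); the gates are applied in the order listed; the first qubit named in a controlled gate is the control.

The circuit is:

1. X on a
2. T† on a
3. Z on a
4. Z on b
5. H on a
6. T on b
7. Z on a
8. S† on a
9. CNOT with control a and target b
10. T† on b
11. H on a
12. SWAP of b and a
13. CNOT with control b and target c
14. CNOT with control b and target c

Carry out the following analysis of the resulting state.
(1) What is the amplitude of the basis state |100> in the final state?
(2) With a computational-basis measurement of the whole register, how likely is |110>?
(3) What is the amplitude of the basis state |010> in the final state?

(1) The amplitude on |100> is 1/2.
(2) Outcome |110> occurs with probability 1/4.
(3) The amplitude on |010> is exp(3*I*pi/4)/2.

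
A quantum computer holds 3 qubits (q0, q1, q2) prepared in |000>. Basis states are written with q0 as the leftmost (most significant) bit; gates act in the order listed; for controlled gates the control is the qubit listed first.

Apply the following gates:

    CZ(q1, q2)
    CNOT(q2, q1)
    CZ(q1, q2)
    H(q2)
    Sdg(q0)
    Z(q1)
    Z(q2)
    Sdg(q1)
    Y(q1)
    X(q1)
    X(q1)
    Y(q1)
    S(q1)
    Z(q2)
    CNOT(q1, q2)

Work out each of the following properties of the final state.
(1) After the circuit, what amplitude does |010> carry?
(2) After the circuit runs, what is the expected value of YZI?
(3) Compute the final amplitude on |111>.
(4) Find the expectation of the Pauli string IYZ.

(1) The amplitude on |010> is 0.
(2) The observable YZI averages to 0.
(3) |111> carries amplitude 0 in the final state.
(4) In the final state, IYZ has expectation 0.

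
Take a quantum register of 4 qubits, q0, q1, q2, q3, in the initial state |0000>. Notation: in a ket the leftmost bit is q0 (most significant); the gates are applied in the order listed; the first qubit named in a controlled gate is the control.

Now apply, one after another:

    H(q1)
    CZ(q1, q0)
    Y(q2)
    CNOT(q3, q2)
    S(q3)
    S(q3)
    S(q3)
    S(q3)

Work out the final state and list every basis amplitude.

The final amplitudes are sqrt(2)*I/2 on |0010>, sqrt(2)*I/2 on |0110>, and 0 on every other basis state.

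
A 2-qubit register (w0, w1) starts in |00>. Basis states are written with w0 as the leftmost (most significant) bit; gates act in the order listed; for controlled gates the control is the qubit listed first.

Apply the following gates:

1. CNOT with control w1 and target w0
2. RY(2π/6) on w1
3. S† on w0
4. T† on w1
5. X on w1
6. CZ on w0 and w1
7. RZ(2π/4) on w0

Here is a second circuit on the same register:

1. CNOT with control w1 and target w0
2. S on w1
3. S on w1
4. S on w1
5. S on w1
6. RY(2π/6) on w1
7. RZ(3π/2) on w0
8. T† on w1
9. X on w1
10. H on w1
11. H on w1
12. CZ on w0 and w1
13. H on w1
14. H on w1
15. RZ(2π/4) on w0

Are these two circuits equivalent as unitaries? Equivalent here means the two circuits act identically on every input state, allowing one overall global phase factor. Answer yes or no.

Yes, they are equivalent — the unitaries differ by at most a global phase.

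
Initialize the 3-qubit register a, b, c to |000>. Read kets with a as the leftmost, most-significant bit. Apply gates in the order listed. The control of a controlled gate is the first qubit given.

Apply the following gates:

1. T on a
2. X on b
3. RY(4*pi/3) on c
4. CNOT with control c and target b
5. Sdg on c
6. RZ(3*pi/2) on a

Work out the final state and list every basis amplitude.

The final amplitudes are sqrt(3)*exp(3*I*pi/4)/2 on |001>, exp(I*pi/4)/2 on |010>, and 0 on every other basis state.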